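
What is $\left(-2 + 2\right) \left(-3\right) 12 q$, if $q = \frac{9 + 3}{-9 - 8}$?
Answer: $0$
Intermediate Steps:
$q = - \frac{12}{17}$ ($q = \frac{12}{-17} = 12 \left(- \frac{1}{17}\right) = - \frac{12}{17} \approx -0.70588$)
$\left(-2 + 2\right) \left(-3\right) 12 q = \left(-2 + 2\right) \left(-3\right) 12 \left(- \frac{12}{17}\right) = 0 \left(-3\right) 12 \left(- \frac{12}{17}\right) = 0 \cdot 12 \left(- \frac{12}{17}\right) = 0 \left(- \frac{12}{17}\right) = 0$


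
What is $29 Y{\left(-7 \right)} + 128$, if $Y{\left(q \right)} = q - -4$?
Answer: $41$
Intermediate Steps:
$Y{\left(q \right)} = 4 + q$ ($Y{\left(q \right)} = q + 4 = 4 + q$)
$29 Y{\left(-7 \right)} + 128 = 29 \left(4 - 7\right) + 128 = 29 \left(-3\right) + 128 = -87 + 128 = 41$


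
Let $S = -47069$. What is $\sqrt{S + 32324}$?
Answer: $i \sqrt{14745} \approx 121.43 i$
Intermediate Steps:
$\sqrt{S + 32324} = \sqrt{-47069 + 32324} = \sqrt{-14745} = i \sqrt{14745}$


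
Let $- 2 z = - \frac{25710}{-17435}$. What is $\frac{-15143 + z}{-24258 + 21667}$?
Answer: $\frac{52806212}{9034817} \approx 5.8447$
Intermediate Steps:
$z = - \frac{2571}{3487}$ ($z = - \frac{\left(-25710\right) \frac{1}{-17435}}{2} = - \frac{\left(-25710\right) \left(- \frac{1}{17435}\right)}{2} = \left(- \frac{1}{2}\right) \frac{5142}{3487} = - \frac{2571}{3487} \approx -0.73731$)
$\frac{-15143 + z}{-24258 + 21667} = \frac{-15143 - \frac{2571}{3487}}{-24258 + 21667} = - \frac{52806212}{3487 \left(-2591\right)} = \left(- \frac{52806212}{3487}\right) \left(- \frac{1}{2591}\right) = \frac{52806212}{9034817}$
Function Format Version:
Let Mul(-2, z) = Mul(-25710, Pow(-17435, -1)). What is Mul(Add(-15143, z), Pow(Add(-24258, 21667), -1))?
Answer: Rational(52806212, 9034817) ≈ 5.8447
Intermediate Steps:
z = Rational(-2571, 3487) (z = Mul(Rational(-1, 2), Mul(-25710, Pow(-17435, -1))) = Mul(Rational(-1, 2), Mul(-25710, Rational(-1, 17435))) = Mul(Rational(-1, 2), Rational(5142, 3487)) = Rational(-2571, 3487) ≈ -0.73731)
Mul(Add(-15143, z), Pow(Add(-24258, 21667), -1)) = Mul(Add(-15143, Rational(-2571, 3487)), Pow(Add(-24258, 21667), -1)) = Mul(Rational(-52806212, 3487), Pow(-2591, -1)) = Mul(Rational(-52806212, 3487), Rational(-1, 2591)) = Rational(52806212, 9034817)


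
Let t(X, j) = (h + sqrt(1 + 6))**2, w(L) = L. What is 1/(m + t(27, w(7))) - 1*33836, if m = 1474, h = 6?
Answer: -77832306399/2300281 - 12*sqrt(7)/2300281 ≈ -33836.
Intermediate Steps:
t(X, j) = (6 + sqrt(7))**2 (t(X, j) = (6 + sqrt(1 + 6))**2 = (6 + sqrt(7))**2)
1/(m + t(27, w(7))) - 1*33836 = 1/(1474 + (6 + sqrt(7))**2) - 1*33836 = 1/(1474 + (6 + sqrt(7))**2) - 33836 = -33836 + 1/(1474 + (6 + sqrt(7))**2)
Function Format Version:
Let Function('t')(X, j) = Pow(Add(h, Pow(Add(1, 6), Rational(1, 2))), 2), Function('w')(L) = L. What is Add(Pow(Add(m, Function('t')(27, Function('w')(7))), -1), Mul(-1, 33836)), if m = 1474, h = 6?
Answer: Add(Rational(-77832306399, 2300281), Mul(Rational(-12, 2300281), Pow(7, Rational(1, 2)))) ≈ -33836.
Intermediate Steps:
Function('t')(X, j) = Pow(Add(6, Pow(7, Rational(1, 2))), 2) (Function('t')(X, j) = Pow(Add(6, Pow(Add(1, 6), Rational(1, 2))), 2) = Pow(Add(6, Pow(7, Rational(1, 2))), 2))
Add(Pow(Add(m, Function('t')(27, Function('w')(7))), -1), Mul(-1, 33836)) = Add(Pow(Add(1474, Pow(Add(6, Pow(7, Rational(1, 2))), 2)), -1), Mul(-1, 33836)) = Add(Pow(Add(1474, Pow(Add(6, Pow(7, Rational(1, 2))), 2)), -1), -33836) = Add(-33836, Pow(Add(1474, Pow(Add(6, Pow(7, Rational(1, 2))), 2)), -1))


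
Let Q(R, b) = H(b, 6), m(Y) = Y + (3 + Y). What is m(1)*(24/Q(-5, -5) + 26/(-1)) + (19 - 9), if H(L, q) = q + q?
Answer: -110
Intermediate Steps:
H(L, q) = 2*q
m(Y) = 3 + 2*Y
Q(R, b) = 12 (Q(R, b) = 2*6 = 12)
m(1)*(24/Q(-5, -5) + 26/(-1)) + (19 - 9) = (3 + 2*1)*(24/12 + 26/(-1)) + (19 - 9) = (3 + 2)*(24*(1/12) + 26*(-1)) + 10 = 5*(2 - 26) + 10 = 5*(-24) + 10 = -120 + 10 = -110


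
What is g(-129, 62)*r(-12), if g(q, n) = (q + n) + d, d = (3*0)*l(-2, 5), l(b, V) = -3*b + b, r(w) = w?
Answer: 804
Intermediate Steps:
l(b, V) = -2*b
d = 0 (d = (3*0)*(-2*(-2)) = 0*4 = 0)
g(q, n) = n + q (g(q, n) = (q + n) + 0 = (n + q) + 0 = n + q)
g(-129, 62)*r(-12) = (62 - 129)*(-12) = -67*(-12) = 804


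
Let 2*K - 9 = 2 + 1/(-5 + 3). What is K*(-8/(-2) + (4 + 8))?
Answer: 84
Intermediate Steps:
K = 21/4 (K = 9/2 + (2 + 1/(-5 + 3))/2 = 9/2 + (2 + 1/(-2))/2 = 9/2 + (2 - ½*1)/2 = 9/2 + (2 - ½)/2 = 9/2 + (½)*(3/2) = 9/2 + ¾ = 21/4 ≈ 5.2500)
K*(-8/(-2) + (4 + 8)) = 21*(-8/(-2) + (4 + 8))/4 = 21*(-8*(-½) + 12)/4 = 21*(4 + 12)/4 = (21/4)*16 = 84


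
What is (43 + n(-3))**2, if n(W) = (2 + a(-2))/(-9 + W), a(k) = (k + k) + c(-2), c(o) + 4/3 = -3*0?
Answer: 606841/324 ≈ 1873.0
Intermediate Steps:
c(o) = -4/3 (c(o) = -4/3 - 3*0 = -4/3 + 0 = -4/3)
a(k) = -4/3 + 2*k (a(k) = (k + k) - 4/3 = 2*k - 4/3 = -4/3 + 2*k)
n(W) = -10/(3*(-9 + W)) (n(W) = (2 + (-4/3 + 2*(-2)))/(-9 + W) = (2 + (-4/3 - 4))/(-9 + W) = (2 - 16/3)/(-9 + W) = -10/(3*(-9 + W)))
(43 + n(-3))**2 = (43 - 10/(-27 + 3*(-3)))**2 = (43 - 10/(-27 - 9))**2 = (43 - 10/(-36))**2 = (43 - 10*(-1/36))**2 = (43 + 5/18)**2 = (779/18)**2 = 606841/324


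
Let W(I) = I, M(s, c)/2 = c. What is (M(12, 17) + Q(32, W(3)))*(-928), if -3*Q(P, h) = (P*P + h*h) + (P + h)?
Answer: 298816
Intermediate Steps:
M(s, c) = 2*c
Q(P, h) = -P/3 - h/3 - P²/3 - h²/3 (Q(P, h) = -((P*P + h*h) + (P + h))/3 = -((P² + h²) + (P + h))/3 = -(P + h + P² + h²)/3 = -P/3 - h/3 - P²/3 - h²/3)
(M(12, 17) + Q(32, W(3)))*(-928) = (2*17 + (-⅓*32 - ⅓*3 - ⅓*32² - ⅓*3²))*(-928) = (34 + (-32/3 - 1 - ⅓*1024 - ⅓*9))*(-928) = (34 + (-32/3 - 1 - 1024/3 - 3))*(-928) = (34 - 356)*(-928) = -322*(-928) = 298816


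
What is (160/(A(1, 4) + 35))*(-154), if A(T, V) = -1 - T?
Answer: -2240/3 ≈ -746.67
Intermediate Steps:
(160/(A(1, 4) + 35))*(-154) = (160/((-1 - 1*1) + 35))*(-154) = (160/((-1 - 1) + 35))*(-154) = (160/(-2 + 35))*(-154) = (160/33)*(-154) = -2240/3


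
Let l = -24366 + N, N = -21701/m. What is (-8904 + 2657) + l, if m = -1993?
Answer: -60990008/1993 ≈ -30602.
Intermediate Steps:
N = 21701/1993 (N = -21701/(-1993) = -21701*(-1/1993) = 21701/1993 ≈ 10.889)
l = -48539737/1993 (l = -24366 + 21701/1993 = -48539737/1993 ≈ -24355.)
(-8904 + 2657) + l = (-8904 + 2657) - 48539737/1993 = -6247 - 48539737/1993 = -60990008/1993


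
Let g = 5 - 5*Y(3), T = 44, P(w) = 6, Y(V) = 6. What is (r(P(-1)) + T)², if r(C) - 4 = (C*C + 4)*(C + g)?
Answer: 506944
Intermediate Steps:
g = -25 (g = 5 - 5*6 = 5 - 30 = -25)
r(C) = 4 + (-25 + C)*(4 + C²) (r(C) = 4 + (C*C + 4)*(C - 25) = 4 + (C² + 4)*(-25 + C) = 4 + (4 + C²)*(-25 + C) = 4 + (-25 + C)*(4 + C²))
(r(P(-1)) + T)² = ((-96 + 6³ - 25*6² + 4*6) + 44)² = ((-96 + 216 - 25*36 + 24) + 44)² = ((-96 + 216 - 900 + 24) + 44)² = (-756 + 44)² = (-712)² = 506944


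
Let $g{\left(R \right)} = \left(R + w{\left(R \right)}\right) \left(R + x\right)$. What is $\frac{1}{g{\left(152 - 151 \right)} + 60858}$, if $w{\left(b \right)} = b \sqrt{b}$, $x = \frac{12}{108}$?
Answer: $\frac{9}{547742} \approx 1.6431 \cdot 10^{-5}$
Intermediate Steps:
$x = \frac{1}{9}$ ($x = 12 \cdot \frac{1}{108} = \frac{1}{9} \approx 0.11111$)
$w{\left(b \right)} = b^{\frac{3}{2}}$
$g{\left(R \right)} = \left(\frac{1}{9} + R\right) \left(R + R^{\frac{3}{2}}\right)$ ($g{\left(R \right)} = \left(R + R^{\frac{3}{2}}\right) \left(R + \frac{1}{9}\right) = \left(R + R^{\frac{3}{2}}\right) \left(\frac{1}{9} + R\right) = \left(\frac{1}{9} + R\right) \left(R + R^{\frac{3}{2}}\right)$)
$\frac{1}{g{\left(152 - 151 \right)} + 60858} = \frac{1}{\left(\left(152 - 151\right)^{2} + \left(152 - 151\right)^{\frac{5}{2}} + \frac{152 - 151}{9} + \frac{\left(152 - 151\right)^{\frac{3}{2}}}{9}\right) + 60858} = \frac{1}{\left(1^{2} + 1^{\frac{5}{2}} + \frac{1}{9} \cdot 1 + \frac{1^{\frac{3}{2}}}{9}\right) + 60858} = \frac{1}{\left(1 + 1 + \frac{1}{9} + \frac{1}{9} \cdot 1\right) + 60858} = \frac{1}{\left(1 + 1 + \frac{1}{9} + \frac{1}{9}\right) + 60858} = \frac{1}{\frac{20}{9} + 60858} = \frac{1}{\frac{547742}{9}} = \frac{9}{547742}$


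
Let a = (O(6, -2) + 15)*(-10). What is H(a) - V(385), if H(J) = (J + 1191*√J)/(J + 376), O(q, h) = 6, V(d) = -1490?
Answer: 123565/83 + 1191*I*√210/166 ≈ 1488.7 + 103.97*I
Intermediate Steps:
a = -210 (a = (6 + 15)*(-10) = 21*(-10) = -210)
H(J) = (J + 1191*√J)/(376 + J)
H(a) - V(385) = (-210 + 1191*√(-210))/(376 - 210) - 1*(-1490) = (-210 + 1191*(I*√210))/166 + 1490 = (-210 + 1191*I*√210)/166 + 1490 = (-105/83 + 1191*I*√210/166) + 1490 = 123565/83 + 1191*I*√210/166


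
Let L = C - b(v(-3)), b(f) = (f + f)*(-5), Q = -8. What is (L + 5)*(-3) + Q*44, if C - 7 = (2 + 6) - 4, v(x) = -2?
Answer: -340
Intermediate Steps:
b(f) = -10*f (b(f) = (2*f)*(-5) = -10*f)
C = 11 (C = 7 + ((2 + 6) - 4) = 7 + (8 - 4) = 7 + 4 = 11)
L = -9 (L = 11 - (-10)*(-2) = 11 - 1*20 = 11 - 20 = -9)
(L + 5)*(-3) + Q*44 = (-9 + 5)*(-3) - 8*44 = -4*(-3) - 352 = 12 - 352 = -340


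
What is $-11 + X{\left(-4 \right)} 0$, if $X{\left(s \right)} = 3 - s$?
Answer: $-11$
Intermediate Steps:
$-11 + X{\left(-4 \right)} 0 = -11 + \left(3 - -4\right) 0 = -11 + \left(3 + 4\right) 0 = -11 + 7 \cdot 0 = -11 + 0 = -11$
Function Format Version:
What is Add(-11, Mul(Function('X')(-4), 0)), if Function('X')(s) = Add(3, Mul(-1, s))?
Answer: -11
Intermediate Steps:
Add(-11, Mul(Function('X')(-4), 0)) = Add(-11, Mul(Add(3, Mul(-1, -4)), 0)) = Add(-11, Mul(Add(3, 4), 0)) = Add(-11, Mul(7, 0)) = Add(-11, 0) = -11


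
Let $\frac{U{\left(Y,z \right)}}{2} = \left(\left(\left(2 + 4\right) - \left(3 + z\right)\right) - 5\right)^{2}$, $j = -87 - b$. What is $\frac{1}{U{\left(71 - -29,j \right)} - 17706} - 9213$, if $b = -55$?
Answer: $- \frac{146541979}{15906} \approx -9213.0$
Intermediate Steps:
$j = -32$ ($j = -87 - -55 = -87 + 55 = -32$)
$U{\left(Y,z \right)} = 2 \left(-2 - z\right)^{2}$ ($U{\left(Y,z \right)} = 2 \left(\left(\left(2 + 4\right) - \left(3 + z\right)\right) - 5\right)^{2} = 2 \left(\left(6 - \left(3 + z\right)\right) - 5\right)^{2} = 2 \left(\left(3 - z\right) - 5\right)^{2} = 2 \left(-2 - z\right)^{2}$)
$\frac{1}{U{\left(71 - -29,j \right)} - 17706} - 9213 = \frac{1}{2 \left(2 - 32\right)^{2} - 17706} - 9213 = \frac{1}{2 \left(-30\right)^{2} - 17706} - 9213 = \frac{1}{2 \cdot 900 - 17706} - 9213 = \frac{1}{1800 - 17706} - 9213 = \frac{1}{-15906} - 9213 = - \frac{1}{15906} - 9213 = - \frac{146541979}{15906}$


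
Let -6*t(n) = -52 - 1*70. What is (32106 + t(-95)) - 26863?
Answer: 15790/3 ≈ 5263.3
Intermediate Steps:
t(n) = 61/3 (t(n) = -(-52 - 1*70)/6 = -(-52 - 70)/6 = -⅙*(-122) = 61/3)
(32106 + t(-95)) - 26863 = (32106 + 61/3) - 26863 = 96379/3 - 26863 = 15790/3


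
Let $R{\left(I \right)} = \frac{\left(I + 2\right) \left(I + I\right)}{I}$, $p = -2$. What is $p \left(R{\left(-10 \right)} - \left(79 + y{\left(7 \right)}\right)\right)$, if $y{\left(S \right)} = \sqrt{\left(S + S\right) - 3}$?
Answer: $190 + 2 \sqrt{11} \approx 196.63$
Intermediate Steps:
$R{\left(I \right)} = 4 + 2 I$ ($R{\left(I \right)} = \frac{\left(2 + I\right) 2 I}{I} = \frac{2 I \left(2 + I\right)}{I} = 4 + 2 I$)
$y{\left(S \right)} = \sqrt{-3 + 2 S}$ ($y{\left(S \right)} = \sqrt{2 S - 3} = \sqrt{-3 + 2 S}$)
$p \left(R{\left(-10 \right)} - \left(79 + y{\left(7 \right)}\right)\right) = - 2 \left(\left(4 + 2 \left(-10\right)\right) - \left(79 + \sqrt{-3 + 2 \cdot 7}\right)\right) = - 2 \left(\left(4 - 20\right) - \left(79 + \sqrt{-3 + 14}\right)\right) = - 2 \left(-16 - \left(79 + \sqrt{11}\right)\right) = - 2 \left(-95 - \sqrt{11}\right) = 190 + 2 \sqrt{11}$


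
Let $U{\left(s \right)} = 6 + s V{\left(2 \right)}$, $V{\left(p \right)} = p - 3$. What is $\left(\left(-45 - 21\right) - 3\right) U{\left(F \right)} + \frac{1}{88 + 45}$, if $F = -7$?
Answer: $- \frac{119300}{133} \approx -896.99$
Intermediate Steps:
$V{\left(p \right)} = -3 + p$ ($V{\left(p \right)} = p - 3 = -3 + p$)
$U{\left(s \right)} = 6 - s$ ($U{\left(s \right)} = 6 + s \left(-3 + 2\right) = 6 + s \left(-1\right) = 6 - s$)
$\left(\left(-45 - 21\right) - 3\right) U{\left(F \right)} + \frac{1}{88 + 45} = \left(\left(-45 - 21\right) - 3\right) \left(6 - -7\right) + \frac{1}{88 + 45} = \left(-66 - 3\right) \left(6 + 7\right) + \frac{1}{133} = \left(-69\right) 13 + \frac{1}{133} = -897 + \frac{1}{133} = - \frac{119300}{133}$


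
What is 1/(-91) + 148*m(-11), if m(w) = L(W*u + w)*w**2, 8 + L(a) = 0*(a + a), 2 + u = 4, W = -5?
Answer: -13037025/91 ≈ -1.4326e+5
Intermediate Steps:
u = 2 (u = -2 + 4 = 2)
L(a) = -8 (L(a) = -8 + 0*(a + a) = -8 + 0*(2*a) = -8 + 0 = -8)
m(w) = -8*w**2
1/(-91) + 148*m(-11) = 1/(-91) + 148*(-8*(-11)**2) = -1/91 + 148*(-8*121) = -1/91 + 148*(-968) = -1/91 - 143264 = -13037025/91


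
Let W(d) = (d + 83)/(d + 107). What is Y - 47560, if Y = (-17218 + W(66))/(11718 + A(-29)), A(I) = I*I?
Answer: -103336923485/2172707 ≈ -47561.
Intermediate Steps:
A(I) = I²
W(d) = (83 + d)/(107 + d)
Y = -2978565/2172707 (Y = (-17218 + (83 + 66)/(107 + 66))/(11718 + (-29)²) = (-17218 + 149/173)/(11718 + 841) = (-17218 + (1/173)*149)/12559 = (-17218 + 149/173)*(1/12559) = -2978565/173*1/12559 = -2978565/2172707 ≈ -1.3709)
Y - 47560 = -2978565/2172707 - 47560 = -103336923485/2172707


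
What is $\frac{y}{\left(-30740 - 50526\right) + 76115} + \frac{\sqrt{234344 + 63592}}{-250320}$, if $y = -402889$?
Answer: $\frac{3989}{51} - \frac{\sqrt{2069}}{20860} \approx 78.214$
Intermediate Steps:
$\frac{y}{\left(-30740 - 50526\right) + 76115} + \frac{\sqrt{234344 + 63592}}{-250320} = - \frac{402889}{\left(-30740 - 50526\right) + 76115} + \frac{\sqrt{234344 + 63592}}{-250320} = - \frac{402889}{-81266 + 76115} + \sqrt{297936} \left(- \frac{1}{250320}\right) = - \frac{402889}{-5151} + 12 \sqrt{2069} \left(- \frac{1}{250320}\right) = \left(-402889\right) \left(- \frac{1}{5151}\right) - \frac{\sqrt{2069}}{20860} = \frac{3989}{51} - \frac{\sqrt{2069}}{20860}$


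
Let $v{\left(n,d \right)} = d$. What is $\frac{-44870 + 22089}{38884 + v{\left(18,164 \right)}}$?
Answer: $- \frac{22781}{39048} \approx -0.58341$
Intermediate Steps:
$\frac{-44870 + 22089}{38884 + v{\left(18,164 \right)}} = \frac{-44870 + 22089}{38884 + 164} = - \frac{22781}{39048}$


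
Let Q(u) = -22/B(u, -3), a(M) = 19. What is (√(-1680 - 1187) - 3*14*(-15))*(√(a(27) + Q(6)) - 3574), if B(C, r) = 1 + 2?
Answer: -(630 + I*√2867)*(10722 - √105)/3 ≈ -2.2495e+6 - 1.9118e+5*I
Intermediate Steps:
B(C, r) = 3
Q(u) = -22/3
(√(-1680 - 1187) - 3*14*(-15))*(√(a(27) + Q(6)) - 3574) = (√(-1680 - 1187) - 3*14*(-15))*(√(19 - 22/3) - 3574) = (√(-2867) - 42*(-15))*(√(35/3) - 3574) = (I*√2867 + 630)*(√105/3 - 3574) = (630 + I*√2867)*(-3574 + √105/3) = (-3574 + √105/3)*(630 + I*√2867)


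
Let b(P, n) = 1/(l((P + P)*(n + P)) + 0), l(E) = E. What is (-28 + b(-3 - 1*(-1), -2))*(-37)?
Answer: 16539/16 ≈ 1033.7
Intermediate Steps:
b(P, n) = 1/(2*P*(P + n)) (b(P, n) = 1/((P + P)*(n + P) + 0) = 1/((2*P)*(P + n) + 0) = 1/(2*P*(P + n) + 0) = 1/(2*P*(P + n)))
(-28 + b(-3 - 1*(-1), -2))*(-37) = (-28 + 1/(2*(-3 - 1*(-1))*((-3 - 1*(-1)) - 2)))*(-37) = (-28 + 1/(2*(-3 + 1)*((-3 + 1) - 2)))*(-37) = (-28 + (½)/(-2*(-2 - 2)))*(-37) = (-28 + (½)*(-½)/(-4))*(-37) = (-28 + (½)*(-½)*(-¼))*(-37) = (-28 + 1/16)*(-37) = -447/16*(-37) = 16539/16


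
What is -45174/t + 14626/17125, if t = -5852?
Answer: 429598051/50107750 ≈ 8.5735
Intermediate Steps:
-45174/t + 14626/17125 = -45174/(-5852) + 14626/17125 = -45174*(-1/5852) + 14626*(1/17125) = 22587/2926 + 14626/17125 = 429598051/50107750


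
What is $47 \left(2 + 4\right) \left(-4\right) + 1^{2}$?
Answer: $-1127$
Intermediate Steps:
$47 \left(2 + 4\right) \left(-4\right) + 1^{2} = 47 \cdot 6 \left(-4\right) + 1 = 47 \left(-24\right) + 1 = -1128 + 1 = -1127$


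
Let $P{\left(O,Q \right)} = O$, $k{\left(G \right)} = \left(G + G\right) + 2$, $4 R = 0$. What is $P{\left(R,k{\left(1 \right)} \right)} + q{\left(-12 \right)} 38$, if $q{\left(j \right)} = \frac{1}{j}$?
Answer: $- \frac{19}{6} \approx -3.1667$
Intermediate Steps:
$R = 0$ ($R = \frac{1}{4} \cdot 0 = 0$)
$k{\left(G \right)} = 2 + 2 G$ ($k{\left(G \right)} = 2 G + 2 = 2 + 2 G$)
$P{\left(R,k{\left(1 \right)} \right)} + q{\left(-12 \right)} 38 = 0 + \frac{1}{-12} \cdot 38 = 0 - \frac{19}{6} = - \frac{19}{6}$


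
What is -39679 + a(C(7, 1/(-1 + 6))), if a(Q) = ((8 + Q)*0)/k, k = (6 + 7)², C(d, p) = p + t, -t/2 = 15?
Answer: -39679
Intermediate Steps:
t = -30 (t = -2*15 = -30)
C(d, p) = -30 + p (C(d, p) = p - 30 = -30 + p)
k = 169 (k = 13² = 169)
a(Q) = 0 (a(Q) = ((8 + Q)*0)/169 = 0*(1/169) = 0)
-39679 + a(C(7, 1/(-1 + 6))) = -39679 + 0 = -39679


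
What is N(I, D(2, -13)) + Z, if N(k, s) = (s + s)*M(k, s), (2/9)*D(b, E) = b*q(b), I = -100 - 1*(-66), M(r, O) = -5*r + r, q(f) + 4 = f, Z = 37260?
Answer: 32364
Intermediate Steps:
q(f) = -4 + f
M(r, O) = -4*r
I = -34 (I = -100 + 66 = -34)
D(b, E) = 9*b*(-4 + b)/2 (D(b, E) = 9*(b*(-4 + b))/2 = 9*b*(-4 + b)/2)
N(k, s) = -8*k*s (N(k, s) = (s + s)*(-4*k) = (2*s)*(-4*k) = -8*k*s)
N(I, D(2, -13)) + Z = -8*(-34)*(9/2)*2*(-4 + 2) + 37260 = -8*(-34)*(9/2)*2*(-2) + 37260 = -8*(-34)*(-18) + 37260 = -4896 + 37260 = 32364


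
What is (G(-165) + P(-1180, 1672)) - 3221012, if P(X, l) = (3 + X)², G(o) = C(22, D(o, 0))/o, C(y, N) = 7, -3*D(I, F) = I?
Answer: -302887702/165 ≈ -1.8357e+6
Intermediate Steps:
D(I, F) = -I/3
G(o) = 7/o
(G(-165) + P(-1180, 1672)) - 3221012 = (7/(-165) + (3 - 1180)²) - 3221012 = (7*(-1/165) + (-1177)²) - 3221012 = (-7/165 + 1385329) - 3221012 = 228579278/165 - 3221012 = -302887702/165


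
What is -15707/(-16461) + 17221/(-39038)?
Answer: 329694985/642604518 ≈ 0.51306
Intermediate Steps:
-15707/(-16461) + 17221/(-39038) = -15707*(-1/16461) + 17221*(-1/39038) = 15707/16461 - 17221/39038 = 329694985/642604518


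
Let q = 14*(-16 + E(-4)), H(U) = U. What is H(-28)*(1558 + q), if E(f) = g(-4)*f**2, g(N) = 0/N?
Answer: -37352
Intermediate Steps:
g(N) = 0
E(f) = 0 (E(f) = 0*f**2 = 0)
q = -224 (q = 14*(-16 + 0) = 14*(-16) = -224)
H(-28)*(1558 + q) = -28*(1558 - 224) = -28*1334 = -37352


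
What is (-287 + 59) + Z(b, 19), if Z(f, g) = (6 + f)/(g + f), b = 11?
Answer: -6823/30 ≈ -227.43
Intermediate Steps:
Z(f, g) = (6 + f)/(f + g)
(-287 + 59) + Z(b, 19) = (-287 + 59) + (6 + 11)/(11 + 19) = -228 + 17/30 = -6823/30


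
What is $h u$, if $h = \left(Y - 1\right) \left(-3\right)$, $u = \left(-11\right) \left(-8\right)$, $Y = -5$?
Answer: $1584$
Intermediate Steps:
$u = 88$
$h = 18$ ($h = \left(-5 - 1\right) \left(-3\right) = \left(-6\right) \left(-3\right) = 18$)
$h u = 18 \cdot 88 = 1584$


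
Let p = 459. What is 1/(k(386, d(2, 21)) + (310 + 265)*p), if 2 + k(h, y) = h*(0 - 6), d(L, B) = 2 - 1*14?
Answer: 1/261607 ≈ 3.8225e-6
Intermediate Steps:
d(L, B) = -12 (d(L, B) = 2 - 14 = -12)
k(h, y) = -2 - 6*h (k(h, y) = -2 + h*(0 - 6) = -2 + h*(-6) = -2 - 6*h)
1/(k(386, d(2, 21)) + (310 + 265)*p) = 1/((-2 - 6*386) + (310 + 265)*459) = 1/((-2 - 2316) + 575*459) = 1/(-2318 + 263925) = 1/261607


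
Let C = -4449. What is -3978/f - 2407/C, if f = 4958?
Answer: -2882108/11029071 ≈ -0.26132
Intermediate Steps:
-3978/f - 2407/C = -3978/4958 - 2407/(-4449) = -3978*1/4958 - 2407*(-1/4449) = -1989/2479 + 2407/4449 = -2882108/11029071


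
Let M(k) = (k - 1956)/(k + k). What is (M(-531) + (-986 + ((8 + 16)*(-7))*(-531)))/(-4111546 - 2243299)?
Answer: -4461631/321373590 ≈ -0.013883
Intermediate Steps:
M(k) = (-1956 + k)/(2*k) (M(k) = (-1956 + k)/((2*k)) = (-1956 + k)*(1/(2*k)) = (-1956 + k)/(2*k))
(M(-531) + (-986 + ((8 + 16)*(-7))*(-531)))/(-4111546 - 2243299) = ((1/2)*(-1956 - 531)/(-531) + (-986 + ((8 + 16)*(-7))*(-531)))/(-4111546 - 2243299) = ((1/2)*(-1/531)*(-2487) + (-986 + (24*(-7))*(-531)))/(-6354845) = (829/354 + (-986 - 168*(-531)))*(-1/6354845) = (829/354 + (-986 + 89208))*(-1/6354845) = (829/354 + 88222)*(-1/6354845) = (31231417/354)*(-1/6354845) = -4461631/321373590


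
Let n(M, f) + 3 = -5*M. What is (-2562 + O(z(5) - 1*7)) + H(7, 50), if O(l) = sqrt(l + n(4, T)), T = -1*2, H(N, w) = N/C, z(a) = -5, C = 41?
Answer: -105035/41 + I*sqrt(35) ≈ -2561.8 + 5.9161*I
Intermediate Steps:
H(N, w) = N/41
T = -2
n(M, f) = -3 - 5*M
O(l) = sqrt(-23 + l) (O(l) = sqrt(l + (-3 - 5*4)) = sqrt(l + (-3 - 20)) = sqrt(l - 23) = sqrt(-23 + l))
(-2562 + O(z(5) - 1*7)) + H(7, 50) = (-2562 + sqrt(-23 + (-5 - 1*7))) + (1/41)*7 = (-2562 + sqrt(-23 + (-5 - 7))) + 7/41 = (-2562 + sqrt(-23 - 12)) + 7/41 = (-2562 + sqrt(-35)) + 7/41 = (-2562 + I*sqrt(35)) + 7/41 = -105035/41 + I*sqrt(35)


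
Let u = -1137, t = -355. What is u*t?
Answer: 403635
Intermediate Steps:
u*t = -1137*(-355) = 403635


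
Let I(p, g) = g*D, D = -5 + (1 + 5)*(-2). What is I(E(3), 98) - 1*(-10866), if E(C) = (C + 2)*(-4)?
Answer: 9200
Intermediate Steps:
E(C) = -8 - 4*C (E(C) = (2 + C)*(-4) = -8 - 4*C)
D = -17 (D = -5 + 6*(-2) = -5 - 12 = -17)
I(p, g) = -17*g (I(p, g) = g*(-17) = -17*g)
I(E(3), 98) - 1*(-10866) = -17*98 - 1*(-10866) = -1666 + 10866 = 9200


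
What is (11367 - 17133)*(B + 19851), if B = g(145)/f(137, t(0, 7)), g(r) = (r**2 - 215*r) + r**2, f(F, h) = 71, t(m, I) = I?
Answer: -8189426736/71 ≈ -1.1534e+8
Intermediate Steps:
g(r) = -215*r + 2*r**2
B = 10875/71 (B = (145*(-215 + 2*145))/71 = (145*(-215 + 290))*(1/71) = (145*75)*(1/71) = 10875*(1/71) = 10875/71 ≈ 153.17)
(11367 - 17133)*(B + 19851) = (11367 - 17133)*(10875/71 + 19851) = -5766*1420296/71 = -8189426736/71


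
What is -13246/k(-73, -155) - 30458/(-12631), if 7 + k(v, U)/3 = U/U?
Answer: 83929235/113679 ≈ 738.30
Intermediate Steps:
k(v, U) = -18 (k(v, U) = -21 + 3*(U/U) = -21 + 3*1 = -21 + 3 = -18)
-13246/k(-73, -155) - 30458/(-12631) = -13246/(-18) - 30458/(-12631) = -13246*(-1/18) - 30458*(-1/12631) = 6623/9 + 30458/12631 = 83929235/113679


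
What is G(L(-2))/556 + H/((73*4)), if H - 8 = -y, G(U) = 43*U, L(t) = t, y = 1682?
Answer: -59741/10147 ≈ -5.8876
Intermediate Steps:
H = -1674 (H = 8 - 1*1682 = 8 - 1682 = -1674)
G(L(-2))/556 + H/((73*4)) = (43*(-2))/556 - 1674/(73*4) = -86*1/556 - 1674/292 = -43/278 - 1674*1/292 = -43/278 - 837/146 = -59741/10147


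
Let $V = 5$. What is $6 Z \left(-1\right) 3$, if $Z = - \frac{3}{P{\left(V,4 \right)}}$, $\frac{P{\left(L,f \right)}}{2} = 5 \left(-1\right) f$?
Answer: $- \frac{27}{20} \approx -1.35$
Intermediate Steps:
$P{\left(L,f \right)} = - 10 f$ ($P{\left(L,f \right)} = 2 \cdot 5 \left(-1\right) f = 2 \left(- 5 f\right) = - 10 f$)
$Z = \frac{3}{40}$ ($Z = - \frac{3}{\left(-10\right) 4} = - \frac{3}{-40} = \left(-3\right) \left(- \frac{1}{40}\right) = \frac{3}{40} \approx 0.075$)
$6 Z \left(-1\right) 3 = 6 \cdot \frac{3}{40} \left(-1\right) 3 = 6 \left(\left(- \frac{3}{40}\right) 3\right) = 6 \left(- \frac{9}{40}\right) = - \frac{27}{20}$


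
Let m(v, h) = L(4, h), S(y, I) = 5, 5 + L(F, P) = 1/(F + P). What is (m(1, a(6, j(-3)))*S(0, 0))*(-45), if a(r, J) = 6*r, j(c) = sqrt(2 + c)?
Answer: 8955/8 ≈ 1119.4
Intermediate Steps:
L(F, P) = -5 + 1/(F + P)
m(v, h) = (-19 - 5*h)/(4 + h) (m(v, h) = (1 - 5*4 - 5*h)/(4 + h) = (1 - 20 - 5*h)/(4 + h) = (-19 - 5*h)/(4 + h))
(m(1, a(6, j(-3)))*S(0, 0))*(-45) = (((-19 - 30*6)/(4 + 6*6))*5)*(-45) = (((-19 - 5*36)/(4 + 36))*5)*(-45) = (((-19 - 180)/40)*5)*(-45) = (((1/40)*(-199))*5)*(-45) = -199/40*5*(-45) = -199/8*(-45) = 8955/8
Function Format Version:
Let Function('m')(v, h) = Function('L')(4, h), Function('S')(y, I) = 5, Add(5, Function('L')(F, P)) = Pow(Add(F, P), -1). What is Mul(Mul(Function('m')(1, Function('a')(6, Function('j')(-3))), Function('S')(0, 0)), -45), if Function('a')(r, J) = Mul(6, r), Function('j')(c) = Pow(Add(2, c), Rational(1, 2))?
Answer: Rational(8955, 8) ≈ 1119.4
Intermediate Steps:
Function('L')(F, P) = Add(-5, Pow(Add(F, P), -1))
Function('m')(v, h) = Mul(Pow(Add(4, h), -1), Add(-19, Mul(-5, h))) (Function('m')(v, h) = Mul(Pow(Add(4, h), -1), Add(1, Mul(-5, 4), Mul(-5, h))) = Mul(Pow(Add(4, h), -1), Add(1, -20, Mul(-5, h))) = Mul(Pow(Add(4, h), -1), Add(-19, Mul(-5, h))))
Mul(Mul(Function('m')(1, Function('a')(6, Function('j')(-3))), Function('S')(0, 0)), -45) = Mul(Mul(Mul(Pow(Add(4, Mul(6, 6)), -1), Add(-19, Mul(-5, Mul(6, 6)))), 5), -45) = Mul(Mul(Mul(Pow(Add(4, 36), -1), Add(-19, Mul(-5, 36))), 5), -45) = Mul(Mul(Mul(Pow(40, -1), Add(-19, -180)), 5), -45) = Mul(Mul(Mul(Rational(1, 40), -199), 5), -45) = Mul(Mul(Rational(-199, 40), 5), -45) = Mul(Rational(-199, 8), -45) = Rational(8955, 8)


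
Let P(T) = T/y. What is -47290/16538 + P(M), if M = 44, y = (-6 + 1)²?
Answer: -227289/206725 ≈ -1.0995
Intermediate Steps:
y = 25 (y = (-5)² = 25)
P(T) = T/25
-47290/16538 + P(M) = -47290/16538 + (1/25)*44 = -47290*1/16538 + 44/25 = -23645/8269 + 44/25 = -227289/206725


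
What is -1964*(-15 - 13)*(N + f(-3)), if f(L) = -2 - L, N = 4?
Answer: 274960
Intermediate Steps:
-1964*(-15 - 13)*(N + f(-3)) = -1964*(-15 - 13)*(4 + (-2 - 1*(-3))) = -(-54992)*(4 + (-2 + 3)) = -(-54992)*(4 + 1) = -(-54992)*5 = -1964*(-140) = 274960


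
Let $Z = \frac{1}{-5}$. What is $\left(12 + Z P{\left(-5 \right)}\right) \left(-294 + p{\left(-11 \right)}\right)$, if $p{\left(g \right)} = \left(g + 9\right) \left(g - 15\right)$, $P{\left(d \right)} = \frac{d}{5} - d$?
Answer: $- \frac{13552}{5} \approx -2710.4$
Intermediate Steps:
$P{\left(d \right)} = - \frac{4 d}{5}$ ($P{\left(d \right)} = d \frac{1}{5} - d = \frac{d}{5} - d = - \frac{4 d}{5}$)
$Z = - \frac{1}{5} \approx -0.2$
$p{\left(g \right)} = \left(-15 + g\right) \left(9 + g\right)$ ($p{\left(g \right)} = \left(9 + g\right) \left(-15 + g\right) = \left(-15 + g\right) \left(9 + g\right)$)
$\left(12 + Z P{\left(-5 \right)}\right) \left(-294 + p{\left(-11 \right)}\right) = \left(12 - \frac{\left(- \frac{4}{5}\right) \left(-5\right)}{5}\right) \left(-294 - \left(69 - 121\right)\right) = \left(12 - \frac{4}{5}\right) \left(-294 + \left(-135 + 121 + 66\right)\right) = \left(12 - \frac{4}{5}\right) \left(-294 + 52\right) = \frac{56}{5} \left(-242\right) = - \frac{13552}{5}$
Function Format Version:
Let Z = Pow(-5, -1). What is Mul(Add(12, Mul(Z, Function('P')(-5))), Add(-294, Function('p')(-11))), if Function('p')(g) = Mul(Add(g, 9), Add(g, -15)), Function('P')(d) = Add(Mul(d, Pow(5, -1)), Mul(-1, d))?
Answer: Rational(-13552, 5) ≈ -2710.4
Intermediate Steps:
Function('P')(d) = Mul(Rational(-4, 5), d) (Function('P')(d) = Add(Mul(d, Rational(1, 5)), Mul(-1, d)) = Add(Mul(Rational(1, 5), d), Mul(-1, d)) = Mul(Rational(-4, 5), d))
Z = Rational(-1, 5) ≈ -0.20000
Function('p')(g) = Mul(Add(-15, g), Add(9, g)) (Function('p')(g) = Mul(Add(9, g), Add(-15, g)) = Mul(Add(-15, g), Add(9, g)))
Mul(Add(12, Mul(Z, Function('P')(-5))), Add(-294, Function('p')(-11))) = Mul(Add(12, Mul(Rational(-1, 5), Mul(Rational(-4, 5), -5))), Add(-294, Add(-135, Pow(-11, 2), Mul(-6, -11)))) = Mul(Add(12, Mul(Rational(-1, 5), 4)), Add(-294, Add(-135, 121, 66))) = Mul(Add(12, Rational(-4, 5)), Add(-294, 52)) = Mul(Rational(56, 5), -242) = Rational(-13552, 5)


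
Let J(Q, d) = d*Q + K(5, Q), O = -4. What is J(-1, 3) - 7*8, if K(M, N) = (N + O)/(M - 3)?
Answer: -123/2 ≈ -61.500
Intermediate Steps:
K(M, N) = (-4 + N)/(-3 + M) (K(M, N) = (N - 4)/(M - 3) = (-4 + N)/(-3 + M))
J(Q, d) = -2 + Q/2 + Q*d (J(Q, d) = d*Q + (-4 + Q)/(-3 + 5) = Q*d + (-4 + Q)/2 = Q*d + (-2 + Q/2) = -2 + Q/2 + Q*d)
J(-1, 3) - 7*8 = (-2 + (½)*(-1) - 1*3) - 7*8 = (-2 - ½ - 3) - 56 = -11/2 - 56 = -123/2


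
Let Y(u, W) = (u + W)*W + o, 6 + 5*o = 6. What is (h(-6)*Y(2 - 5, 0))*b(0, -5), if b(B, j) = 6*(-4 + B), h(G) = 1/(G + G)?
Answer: 0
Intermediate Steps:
o = 0 (o = -6/5 + (1/5)*6 = -6/5 + 6/5 = 0)
h(G) = 1/(2*G)
b(B, j) = -24 + 6*B
Y(u, W) = W*(W + u) (Y(u, W) = (u + W)*W + 0 = (W + u)*W + 0 = W*(W + u) + 0 = W*(W + u))
(h(-6)*Y(2 - 5, 0))*b(0, -5) = (((1/2)/(-6))*(0*(0 + (2 - 5))))*(-24 + 6*0) = (((1/2)*(-1/6))*(0*(0 - 3)))*(-24 + 0) = -0*(-3)*(-24) = -1/12*0*(-24) = 0*(-24) = 0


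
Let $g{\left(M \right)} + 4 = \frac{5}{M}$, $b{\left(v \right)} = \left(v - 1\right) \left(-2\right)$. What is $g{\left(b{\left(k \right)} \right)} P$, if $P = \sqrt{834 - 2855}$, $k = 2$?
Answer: $- \frac{13 i \sqrt{2021}}{2} \approx - 292.21 i$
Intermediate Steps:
$b{\left(v \right)} = 2 - 2 v$ ($b{\left(v \right)} = \left(-1 + v\right) \left(-2\right) = 2 - 2 v$)
$g{\left(M \right)} = -4 + \frac{5}{M}$
$P = i \sqrt{2021}$ ($P = \sqrt{-2021} = i \sqrt{2021} \approx 44.956 i$)
$g{\left(b{\left(k \right)} \right)} P = \left(-4 + \frac{5}{2 - 4}\right) i \sqrt{2021} = \left(-4 + \frac{5}{-2}\right) i \sqrt{2021} = \left(-4 + 5 \left(- \frac{1}{2}\right)\right) i \sqrt{2021} = \left(-4 - \frac{5}{2}\right) i \sqrt{2021} = - \frac{13 i \sqrt{2021}}{2}$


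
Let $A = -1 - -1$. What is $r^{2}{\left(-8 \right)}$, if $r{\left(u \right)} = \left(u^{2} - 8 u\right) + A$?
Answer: $16384$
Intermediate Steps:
$A = 0$ ($A = -1 + 1 = 0$)
$r{\left(u \right)} = u^{2} - 8 u$ ($r{\left(u \right)} = \left(u^{2} - 8 u\right) + 0 = u^{2} - 8 u$)
$r^{2}{\left(-8 \right)} = \left(- 8 \left(-8 - 8\right)\right)^{2} = \left(\left(-8\right) \left(-16\right)\right)^{2} = 128^{2} = 16384$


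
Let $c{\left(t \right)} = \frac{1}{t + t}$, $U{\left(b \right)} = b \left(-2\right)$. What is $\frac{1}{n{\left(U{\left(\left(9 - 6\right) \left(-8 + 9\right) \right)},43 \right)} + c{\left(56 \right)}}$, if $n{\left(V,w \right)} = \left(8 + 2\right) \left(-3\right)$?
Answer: $- \frac{112}{3359} \approx -0.033343$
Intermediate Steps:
$U{\left(b \right)} = - 2 b$
$c{\left(t \right)} = \frac{1}{2 t}$
$n{\left(V,w \right)} = -30$ ($n{\left(V,w \right)} = 10 \left(-3\right) = -30$)
$\frac{1}{n{\left(U{\left(\left(9 - 6\right) \left(-8 + 9\right) \right)},43 \right)} + c{\left(56 \right)}} = \frac{1}{-30 + \frac{1}{2 \cdot 56}} = \frac{1}{-30 + \frac{1}{2} \cdot \frac{1}{56}} = \frac{1}{-30 + \frac{1}{112}} = \frac{1}{- \frac{3359}{112}} = - \frac{112}{3359}$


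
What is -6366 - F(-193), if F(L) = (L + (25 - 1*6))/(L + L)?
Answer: -1228725/193 ≈ -6366.5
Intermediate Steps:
F(L) = (19 + L)/(2*L) (F(L) = (L + (25 - 6))/((2*L)) = (L + 19)*(1/(2*L)) = (19 + L)*(1/(2*L)) = (19 + L)/(2*L))
-6366 - F(-193) = -6366 - (19 - 193)/(2*(-193)) = -6366 - (-1)*(-174)/(2*193) = -6366 - 1*87/193 = -6366 - 87/193 = -1228725/193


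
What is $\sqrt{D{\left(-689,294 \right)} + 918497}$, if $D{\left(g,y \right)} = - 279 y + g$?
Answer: $\sqrt{835782} \approx 914.21$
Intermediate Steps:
$D{\left(g,y \right)} = g - 279 y$
$\sqrt{D{\left(-689,294 \right)} + 918497} = \sqrt{\left(-689 - 82026\right) + 918497} = \sqrt{-82715 + 918497} = \sqrt{835782}$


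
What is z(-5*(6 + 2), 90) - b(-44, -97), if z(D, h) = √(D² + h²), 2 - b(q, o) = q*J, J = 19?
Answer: -838 + 10*√97 ≈ -739.51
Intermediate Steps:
b(q, o) = 2 - 19*q (b(q, o) = 2 - q*19 = 2 - 19*q)
z(-5*(6 + 2), 90) - b(-44, -97) = √((-5*(6 + 2))² + 90²) - (2 - 19*(-44)) = √((-5*8)² + 8100) - (2 + 836) = √((-40)² + 8100) - 1*838 = √(1600 + 8100) - 838 = √9700 - 838 = 10*√97 - 838 = -838 + 10*√97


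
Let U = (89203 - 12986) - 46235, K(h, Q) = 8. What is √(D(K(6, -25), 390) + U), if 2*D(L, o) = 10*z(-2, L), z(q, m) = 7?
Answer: √30017 ≈ 173.25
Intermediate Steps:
U = 29982 (U = 76217 - 46235 = 29982)
D(L, o) = 35 (D(L, o) = (10*7)/2 = (½)*70 = 35)
√(D(K(6, -25), 390) + U) = √(35 + 29982) = √30017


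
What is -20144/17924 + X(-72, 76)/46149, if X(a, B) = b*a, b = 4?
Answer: -77898964/68931223 ≈ -1.1301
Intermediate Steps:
X(a, B) = 4*a
-20144/17924 + X(-72, 76)/46149 = -20144/17924 + (4*(-72))/46149 = -20144*1/17924 - 288*1/46149 = -5036/4481 - 96/15383 = -77898964/68931223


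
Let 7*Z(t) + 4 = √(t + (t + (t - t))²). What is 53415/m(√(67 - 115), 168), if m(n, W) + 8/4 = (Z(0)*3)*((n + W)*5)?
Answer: -1887098535/51030818 + 22434300*I*√3/25515409 ≈ -36.98 + 1.5229*I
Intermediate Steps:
Z(t) = -4/7 + √(t + t²)/7 (Z(t) = -4/7 + √(t + (t + (t - t))²)/7 = -4/7 + √(t + (t + 0)²)/7 = -4/7 + √(t + t²)/7)
m(n, W) = -2 - 60*W/7 - 60*n/7 (m(n, W) = -2 + ((-4/7 + √(0*(1 + 0))/7)*3)*((n + W)*5) = -2 + ((-4/7 + √(0*1)/7)*3)*((W + n)*5) = -2 + ((-4/7 + √0/7)*3)*(5*W + 5*n) = -2 + ((-4/7 + (⅐)*0)*3)*(5*W + 5*n) = -2 + ((-4/7 + 0)*3)*(5*W + 5*n) = -2 + (-4/7*3)*(5*W + 5*n) = -2 - 12*(5*W + 5*n)/7 = -2 + (-60*W/7 - 60*n/7) = -2 - 60*W/7 - 60*n/7)
53415/m(√(67 - 115), 168) = 53415/(-2 - 60/7*168 - 60*√(67 - 115)/7) = 53415/(-2 - 1440 - 240*I*√3/7) = 53415/(-1442 - 240*I*√3/7)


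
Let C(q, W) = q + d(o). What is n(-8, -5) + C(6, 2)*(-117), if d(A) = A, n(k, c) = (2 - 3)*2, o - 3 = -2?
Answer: -821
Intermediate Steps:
o = 1 (o = 3 - 2 = 1)
n(k, c) = -2 (n(k, c) = -1*2 = -2)
C(q, W) = 1 + q (C(q, W) = q + 1 = 1 + q)
n(-8, -5) + C(6, 2)*(-117) = -2 + (1 + 6)*(-117) = -2 + 7*(-117) = -2 - 819 = -821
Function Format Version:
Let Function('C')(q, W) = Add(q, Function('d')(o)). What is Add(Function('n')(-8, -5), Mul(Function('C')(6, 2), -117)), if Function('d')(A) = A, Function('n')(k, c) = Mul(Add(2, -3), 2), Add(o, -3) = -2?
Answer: -821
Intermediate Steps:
o = 1 (o = Add(3, -2) = 1)
Function('n')(k, c) = -2 (Function('n')(k, c) = Mul(-1, 2) = -2)
Function('C')(q, W) = Add(1, q) (Function('C')(q, W) = Add(q, 1) = Add(1, q))
Add(Function('n')(-8, -5), Mul(Function('C')(6, 2), -117)) = Add(-2, Mul(Add(1, 6), -117)) = Add(-2, Mul(7, -117)) = Add(-2, -819) = -821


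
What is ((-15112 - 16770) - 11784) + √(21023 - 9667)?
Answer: -43666 + 2*√2839 ≈ -43559.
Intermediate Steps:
((-15112 - 16770) - 11784) + √(21023 - 9667) = (-31882 - 11784) + √11356 = -43666 + 2*√2839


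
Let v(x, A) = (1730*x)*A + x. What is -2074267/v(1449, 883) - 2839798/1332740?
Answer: -241869181358887/113461249265910 ≈ -2.1317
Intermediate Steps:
v(x, A) = x + 1730*A*x (v(x, A) = 1730*A*x + x = x + 1730*A*x)
-2074267/v(1449, 883) - 2839798/1332740 = -2074267*1/(1449*(1 + 1730*883)) - 2839798/1332740 = -2074267*1/(1449*(1 + 1527590)) - 2839798*1/1332740 = -2074267/(1449*1527591) - 1419899/666370 = -2074267/2213479359 - 1419899/666370 = -2074267*1/2213479359 - 1419899/666370 = -159559/170267643 - 1419899/666370 = -241869181358887/113461249265910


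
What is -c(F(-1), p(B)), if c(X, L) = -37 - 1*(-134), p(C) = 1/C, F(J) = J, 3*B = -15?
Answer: -97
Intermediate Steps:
B = -5 (B = (⅓)*(-15) = -5)
c(X, L) = 97 (c(X, L) = -37 + 134 = 97)
-c(F(-1), p(B)) = -1*97 = -97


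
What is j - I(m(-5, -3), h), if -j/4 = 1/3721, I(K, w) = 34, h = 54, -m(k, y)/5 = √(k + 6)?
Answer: -126518/3721 ≈ -34.001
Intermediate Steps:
m(k, y) = -5*√(6 + k) (m(k, y) = -5*√(k + 6) = -5*√(6 + k))
j = -4/3721 ≈ -0.0010750
j - I(m(-5, -3), h) = -4/3721 - 1*34 = -4/3721 - 34 = -126518/3721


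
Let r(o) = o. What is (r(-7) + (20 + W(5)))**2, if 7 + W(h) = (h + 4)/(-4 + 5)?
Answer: 225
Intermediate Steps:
W(h) = -3 + h (W(h) = -7 + (h + 4)/(-4 + 5) = -7 + (4 + h)/1 = -7 + (4 + h)*1 = -7 + (4 + h) = -3 + h)
(r(-7) + (20 + W(5)))**2 = (-7 + (20 + (-3 + 5)))**2 = (-7 + (20 + 2))**2 = (-7 + 22)**2 = 15**2 = 225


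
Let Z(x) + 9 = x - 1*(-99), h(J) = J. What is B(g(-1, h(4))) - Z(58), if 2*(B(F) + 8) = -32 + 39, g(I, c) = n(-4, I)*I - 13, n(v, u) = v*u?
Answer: -305/2 ≈ -152.50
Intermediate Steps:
n(v, u) = u*v
g(I, c) = -13 - 4*I² (g(I, c) = (I*(-4))*I - 13 = (-4*I)*I - 13 = -4*I² - 13 = -13 - 4*I²)
Z(x) = 90 + x (Z(x) = -9 + (x - 1*(-99)) = -9 + (x + 99) = -9 + (99 + x) = 90 + x)
B(F) = -9/2 (B(F) = -8 + (-32 + 39)/2 = -8 + (½)*7 = -8 + 7/2 = -9/2)
B(g(-1, h(4))) - Z(58) = -9/2 - (90 + 58) = -9/2 - 1*148 = -9/2 - 148 = -305/2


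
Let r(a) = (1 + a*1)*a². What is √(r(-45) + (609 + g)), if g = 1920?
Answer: 3*I*√9619 ≈ 294.23*I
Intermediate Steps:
r(a) = a²*(1 + a) (r(a) = (1 + a)*a² = a²*(1 + a))
√(r(-45) + (609 + g)) = √((-45)²*(1 - 45) + (609 + 1920)) = √(2025*(-44) + 2529) = √(-89100 + 2529) = √(-86571) = 3*I*√9619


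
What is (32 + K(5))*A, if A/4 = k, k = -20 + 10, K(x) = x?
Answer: -1480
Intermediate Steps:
k = -10
A = -40 (A = 4*(-10) = -40)
(32 + K(5))*A = (32 + 5)*(-40) = 37*(-40) = -1480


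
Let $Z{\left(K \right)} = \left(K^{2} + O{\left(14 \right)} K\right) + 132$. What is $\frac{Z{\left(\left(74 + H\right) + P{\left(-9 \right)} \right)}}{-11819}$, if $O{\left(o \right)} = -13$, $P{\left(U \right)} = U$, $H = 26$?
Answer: $- \frac{7230}{11819} \approx -0.61173$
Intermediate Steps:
$Z{\left(K \right)} = 132 + K^{2} - 13 K$ ($Z{\left(K \right)} = \left(K^{2} - 13 K\right) + 132 = 132 + K^{2} - 13 K$)
$\frac{Z{\left(\left(74 + H\right) + P{\left(-9 \right)} \right)}}{-11819} = \frac{132 + \left(\left(74 + 26\right) - 9\right)^{2} - 13 \left(\left(74 + 26\right) - 9\right)}{-11819} = \left(132 + \left(100 - 9\right)^{2} - 13 \left(100 - 9\right)\right) \left(- \frac{1}{11819}\right) = \left(132 + 91^{2} - 1183\right) \left(- \frac{1}{11819}\right) = \left(132 + 8281 - 1183\right) \left(- \frac{1}{11819}\right) = 7230 \left(- \frac{1}{11819}\right) = - \frac{7230}{11819}$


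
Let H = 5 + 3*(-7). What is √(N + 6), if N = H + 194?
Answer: 2*√46 ≈ 13.565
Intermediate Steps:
H = -16 (H = 5 - 21 = -16)
N = 178 (N = -16 + 194 = 178)
√(N + 6) = √(178 + 6) = √184 = 2*√46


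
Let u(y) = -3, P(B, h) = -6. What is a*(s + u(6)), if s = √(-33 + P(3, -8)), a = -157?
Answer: 471 - 157*I*√39 ≈ 471.0 - 980.46*I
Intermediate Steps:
s = I*√39 (s = √(-33 - 6) = √(-39) = I*√39 ≈ 6.245*I)
a*(s + u(6)) = -157*(I*√39 - 3) = -157*(-3 + I*√39) = 471 - 157*I*√39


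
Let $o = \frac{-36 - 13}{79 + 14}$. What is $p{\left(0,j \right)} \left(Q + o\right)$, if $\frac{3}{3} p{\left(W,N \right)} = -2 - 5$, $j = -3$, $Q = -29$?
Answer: $\frac{19222}{93} \approx 206.69$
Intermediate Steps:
$p{\left(W,N \right)} = -7$ ($p{\left(W,N \right)} = -2 - 5 = -7$)
$o = - \frac{49}{93} \approx -0.52688$
$p{\left(0,j \right)} \left(Q + o\right) = - 7 \left(-29 - \frac{49}{93}\right) = \left(-7\right) \left(- \frac{2746}{93}\right) = \frac{19222}{93}$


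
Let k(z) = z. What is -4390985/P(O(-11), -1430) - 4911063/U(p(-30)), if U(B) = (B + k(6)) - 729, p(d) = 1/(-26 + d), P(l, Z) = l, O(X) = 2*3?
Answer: -9270340763/12786 ≈ -7.2504e+5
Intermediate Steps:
O(X) = 6
U(B) = -723 + B (U(B) = (B + 6) - 729 = (6 + B) - 729 = -723 + B)
-4390985/P(O(-11), -1430) - 4911063/U(p(-30)) = -4390985/6 - 4911063/(-723 + 1/(-26 - 30)) = -4390985*⅙ - 4911063/(-723 + 1/(-56)) = -4390985/6 - 4911063/(-723 - 1/56) = -4390985/6 - 4911063/(-40489/56) = -4390985/6 - 4911063*(-56/40489) = -4390985/6 + 14474712/2131 = -9270340763/12786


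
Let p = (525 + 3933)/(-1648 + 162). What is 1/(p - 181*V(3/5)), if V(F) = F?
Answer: -5/558 ≈ -0.0089606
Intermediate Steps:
p = -3 (p = 4458/(-1486) = 4458*(-1/1486) = -3)
1/(p - 181*V(3/5)) = 1/(-3 - 543/5) = 1/(-558/5) = -5/558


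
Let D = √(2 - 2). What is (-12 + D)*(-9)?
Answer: 108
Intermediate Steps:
D = 0 (D = √0 = 0)
(-12 + D)*(-9) = (-12 + 0)*(-9) = -12*(-9) = 108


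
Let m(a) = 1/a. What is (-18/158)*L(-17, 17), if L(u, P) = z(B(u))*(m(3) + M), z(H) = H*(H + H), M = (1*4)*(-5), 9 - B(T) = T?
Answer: 239304/79 ≈ 3029.2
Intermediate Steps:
B(T) = 9 - T
M = -20 (M = 4*(-5) = -20)
z(H) = 2*H² (z(H) = H*(2*H) = 2*H²)
L(u, P) = -118*(9 - u)²/3 (L(u, P) = (2*(9 - u)²)*(1/3 - 20) = (2*(9 - u)²)*(⅓ - 20) = (2*(9 - u)²)*(-59/3) = -118*(9 - u)²/3)
(-18/158)*L(-17, 17) = (-18/158)*(-118*(-9 - 17)²/3) = (-18*1/158)*(-118/3*(-26)²) = -(-354)*676/79 = -9/79*(-79768/3) = 239304/79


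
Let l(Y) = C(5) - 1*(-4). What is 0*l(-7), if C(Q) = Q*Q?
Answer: 0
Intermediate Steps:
C(Q) = Q²
l(Y) = 29 (l(Y) = 5² - 1*(-4) = 25 + 4 = 29)
0*l(-7) = 0*29 = 0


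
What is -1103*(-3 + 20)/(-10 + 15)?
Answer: -18751/5 ≈ -3750.2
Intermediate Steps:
-1103*(-3 + 20)/(-10 + 15) = -18751/5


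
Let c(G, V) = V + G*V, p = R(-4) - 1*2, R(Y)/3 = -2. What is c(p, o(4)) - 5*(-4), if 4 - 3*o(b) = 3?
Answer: 53/3 ≈ 17.667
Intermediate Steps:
o(b) = 1/3 (o(b) = 4/3 - 1/3*3 = 4/3 - 1 = 1/3)
R(Y) = -6 (R(Y) = 3*(-2) = -6)
p = -8 (p = -6 - 1*2 = -6 - 2 = -8)
c(p, o(4)) - 5*(-4) = (1 - 8)/3 - 5*(-4) = (1/3)*(-7) + 20 = -7/3 + 20 = 53/3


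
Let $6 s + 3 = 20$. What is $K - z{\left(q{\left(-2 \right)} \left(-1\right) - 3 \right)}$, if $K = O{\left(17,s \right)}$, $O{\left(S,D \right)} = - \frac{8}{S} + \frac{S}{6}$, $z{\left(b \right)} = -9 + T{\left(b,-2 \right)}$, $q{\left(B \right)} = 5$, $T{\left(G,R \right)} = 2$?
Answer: $\frac{955}{102} \approx 9.3627$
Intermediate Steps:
$s = \frac{17}{6}$ ($s = - \frac{1}{2} + \frac{1}{6} \cdot 20 = - \frac{1}{2} + \frac{10}{3} = \frac{17}{6} \approx 2.8333$)
$z{\left(b \right)} = -7$ ($z{\left(b \right)} = -9 + 2 = -7$)
$O{\left(S,D \right)} = - \frac{8}{S} + \frac{S}{6}$ ($O{\left(S,D \right)} = - \frac{8}{S} + S \frac{1}{6} = - \frac{8}{S} + \frac{S}{6}$)
$K = \frac{241}{102}$ ($K = - \frac{8}{17} + \frac{1}{6} \cdot 17 = \left(-8\right) \frac{1}{17} + \frac{17}{6} = - \frac{8}{17} + \frac{17}{6} = \frac{241}{102} \approx 2.3627$)
$K - z{\left(q{\left(-2 \right)} \left(-1\right) - 3 \right)} = \frac{241}{102} - -7 = \frac{241}{102} + 7 = \frac{955}{102}$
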